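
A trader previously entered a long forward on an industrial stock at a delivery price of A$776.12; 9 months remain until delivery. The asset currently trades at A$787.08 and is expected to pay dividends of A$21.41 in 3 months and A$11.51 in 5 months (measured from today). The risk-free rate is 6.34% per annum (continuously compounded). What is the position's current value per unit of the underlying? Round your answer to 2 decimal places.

A$14.72

PV(remaining dividends) I = 21.41·e^(−0.0634·3/12) + 11.51·e^(−0.0634·5/12) = 32.2833
Current forward F = (S − I)·e^(rT) = (787.08 − 32.2833)·e^(0.0634·9/12) = 754.7967 × 1.048699 = 791.5545
Value (long) = (F − K)·e^(−rT) = (791.5545 − 776.12) × 0.953563 = 14.7178
Value = A$14.72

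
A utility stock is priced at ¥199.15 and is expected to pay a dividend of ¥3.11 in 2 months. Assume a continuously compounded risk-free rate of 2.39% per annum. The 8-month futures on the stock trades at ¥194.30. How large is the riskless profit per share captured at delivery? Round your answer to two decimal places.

PV(dividends) I = 3.11·e^(−0.0239·2/12) = 3.0976
Fair futures F* = (S − I)·e^(rT) = (199.15 − 3.0976)·e^0.015933 = 196.0524 × 1.016061 = 199.2012
Market ¥194.30 < fair 199.2012: forward underpriced → reverse cash-and-carry (short the stock, invest proceeds at r, pay the dividends, go long the forward).
Profit at T = |F_mkt − F*| = |194.30 − 199.2012| = ¥4.90 per share

¥4.90 per share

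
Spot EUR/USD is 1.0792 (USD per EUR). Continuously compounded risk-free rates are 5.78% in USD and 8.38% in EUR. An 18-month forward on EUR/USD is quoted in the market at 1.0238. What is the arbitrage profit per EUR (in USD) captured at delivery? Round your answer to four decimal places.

Fair forward: F* = S·e^(carry·T), with carry = (r_USD − r_EUR) = 0.0578 − 0.0838 = -0.0260
F* = 1.0792 · e^(-0.0260 × 18/12) = 1.0792 · e^-0.039000 = 1.0792 × 0.961751 = 1.0379
Market 1.0238 < fair 1.0379: forward underpriced → reverse cash-and-carry (short spot, go long the forward).
At maturity, profit = |F_mkt − F*| = |1.0238 − 1.0379| = 0.0141 per EUR (in USD)

0.0141 per EUR (in USD)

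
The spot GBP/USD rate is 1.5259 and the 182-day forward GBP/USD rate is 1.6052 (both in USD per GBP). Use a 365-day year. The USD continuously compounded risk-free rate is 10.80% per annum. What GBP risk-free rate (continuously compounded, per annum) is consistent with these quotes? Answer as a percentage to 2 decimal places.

F = S·e^((r_USD − r_GBP)T) ⇒ r_GBP = r_USD − ln(F/S)/T
ln(1.6052/1.5259) = 0.050664; /(182/365) = 0.101606
r_GBP = 0.1080 − 0.101606 = 0.006394
r_GBP = 0.64%

0.64%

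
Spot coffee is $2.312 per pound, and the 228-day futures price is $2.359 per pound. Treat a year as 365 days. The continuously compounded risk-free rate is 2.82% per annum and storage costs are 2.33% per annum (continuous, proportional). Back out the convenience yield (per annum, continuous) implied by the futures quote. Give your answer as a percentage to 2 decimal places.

1.93%

F = S·e^((r+u−y)T) ⇒ (r+u−y) = ln(F/S)/T
ln(2.359/2.312) = 0.020125; /T ⇒ 0.032218
y = r + u − ln(F/S)/T = 0.0282 + 0.0233 − 0.032218 = 0.019282
y = 1.93%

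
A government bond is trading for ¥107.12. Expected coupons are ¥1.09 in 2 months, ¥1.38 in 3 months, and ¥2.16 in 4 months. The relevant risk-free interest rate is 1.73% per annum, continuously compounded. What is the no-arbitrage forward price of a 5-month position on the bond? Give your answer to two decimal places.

PV(coupons) I = 1.09·e^(−0.0173·2/12) + 1.38·e^(−0.0173·3/12) + 2.16·e^(−0.0173·4/12)
I = 1.0869 + 1.3740 + 2.1476 = 4.6085
F = (S − I)·e^(rT) = (107.12 − 4.6085) · e^(0.0173·5/12)
= 102.5115 · e^0.007208 = 102.5115 × 1.007234 = ¥103.25

¥103.25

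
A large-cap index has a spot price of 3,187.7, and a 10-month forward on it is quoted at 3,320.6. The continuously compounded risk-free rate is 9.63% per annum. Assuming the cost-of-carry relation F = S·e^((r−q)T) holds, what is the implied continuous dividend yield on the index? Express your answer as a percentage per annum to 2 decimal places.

4.73%

From F = S·e^((r−q)T): (r − q) = ln(F/S)/T
ln(3320.6/3187.7) = ln(1.041692) = 0.040846
(r − q) = 0.040846 / (10/12) = 0.049015
q = r − ln(F/S)/T = 0.0963 − 0.049015 = 0.047285
q = 4.73%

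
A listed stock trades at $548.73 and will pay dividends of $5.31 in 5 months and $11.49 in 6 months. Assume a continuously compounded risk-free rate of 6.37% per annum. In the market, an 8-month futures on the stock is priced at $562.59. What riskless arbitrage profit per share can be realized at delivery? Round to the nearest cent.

$7.06 per share

PV(dividends) I = 5.31·e^(−0.0637·5/12) + 11.49·e^(−0.0637·6/12) = 16.3007
Fair futures F* = (S − I)·e^(rT) = (548.73 − 16.3007)·e^0.042467 = 532.4293 × 1.043382 = 555.5271
Market $562.59 > fair 555.5271: forward overpriced → cash-and-carry (borrow at r, buy the stock and collect the dividends, short the forward).
Profit at T = |F_mkt − F*| = |562.59 − 555.5271| = $7.06 per share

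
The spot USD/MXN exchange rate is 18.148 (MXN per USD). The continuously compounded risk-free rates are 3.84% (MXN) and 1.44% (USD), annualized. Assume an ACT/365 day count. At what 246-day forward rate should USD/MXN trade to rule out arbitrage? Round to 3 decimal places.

F = S·e^((r_MXN − r_USD)T) = 18.148 · e^((0.0384 − 0.0144) × 246/365)
= 18.148 · e^0.016175 = 18.148 × 1.016307
F = 18.444 MXN per USD

18.444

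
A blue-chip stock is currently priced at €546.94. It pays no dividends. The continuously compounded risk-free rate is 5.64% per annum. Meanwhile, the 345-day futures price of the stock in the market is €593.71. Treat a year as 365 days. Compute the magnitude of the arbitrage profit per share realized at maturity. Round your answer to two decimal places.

Fair futures: F* = S·e^(carry·T), with carry = r = 0.0564
F* = 546.94 · e^(0.0564 × 345/365) = 546.94 · e^0.053310 = 546.94 × 1.054757 = €576.8888
Market €593.71 > fair €576.8888: forward overpriced → cash-and-carry (buy spot, short the forward).
At maturity, profit = |F_mkt − F*| = |593.71 − 576.8888| = €16.82 per share

€16.82 per share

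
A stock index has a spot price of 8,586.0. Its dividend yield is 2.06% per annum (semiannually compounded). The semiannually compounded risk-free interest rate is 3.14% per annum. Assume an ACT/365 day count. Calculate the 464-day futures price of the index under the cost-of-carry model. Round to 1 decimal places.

F = S · (1+r/2)^(2T) / (1+q/2)^(2T)
= 8586.0 × 1.040401 / 1.026396 = 8586.0 × 1.013645
F = 8,703.2

8,703.2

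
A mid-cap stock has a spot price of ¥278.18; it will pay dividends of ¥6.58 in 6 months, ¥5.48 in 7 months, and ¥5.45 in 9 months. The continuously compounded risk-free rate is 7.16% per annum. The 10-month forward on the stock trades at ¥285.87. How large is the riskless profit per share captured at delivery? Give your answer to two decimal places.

PV(dividends) I = 6.58·e^(−0.0716·6/12) + 5.48·e^(−0.0716·7/12) + 5.45·e^(−0.0716·9/12) = 16.7695
Fair forward F* = (S − I)·e^(rT) = (278.18 − 16.7695)·e^0.059667 = 261.4105 × 1.061483 = 277.4828
Market ¥285.87 > fair 277.4828: forward overpriced → cash-and-carry (borrow at r, buy the stock and collect the dividends, short the forward).
Profit at T = |F_mkt − F*| = |285.87 − 277.4828| = ¥8.39 per share

¥8.39 per share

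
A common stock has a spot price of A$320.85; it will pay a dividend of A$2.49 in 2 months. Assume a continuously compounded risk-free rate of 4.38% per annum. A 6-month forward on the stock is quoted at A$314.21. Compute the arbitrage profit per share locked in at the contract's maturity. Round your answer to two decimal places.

PV(dividends) I = 2.49·e^(−0.0438·2/12) = 2.4719
Fair forward F* = (S − I)·e^(rT) = (320.85 − 2.4719)·e^0.021900 = 318.3781 × 1.022142 = 325.4276
Market A$314.21 < fair 325.4276: forward underpriced → reverse cash-and-carry (short the stock, invest proceeds at r, pay the dividends, go long the forward).
Profit at T = |F_mkt − F*| = |314.21 − 325.4276| = A$11.22 per share

A$11.22 per share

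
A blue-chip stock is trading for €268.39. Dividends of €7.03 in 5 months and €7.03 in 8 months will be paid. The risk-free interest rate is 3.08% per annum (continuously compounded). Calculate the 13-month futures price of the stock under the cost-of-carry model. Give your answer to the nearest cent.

€263.20

PV(dividends) I = 7.03·e^(−0.0308·5/12) + 7.03·e^(−0.0308·8/12)
I = 6.9404 + 6.8871 = 13.8275
F = (S − I)·e^(rT) = (268.39 − 13.8275) · e^(0.0308·13/12)
= 254.5625 · e^0.033367 = 254.5625 × 1.033930 = €263.20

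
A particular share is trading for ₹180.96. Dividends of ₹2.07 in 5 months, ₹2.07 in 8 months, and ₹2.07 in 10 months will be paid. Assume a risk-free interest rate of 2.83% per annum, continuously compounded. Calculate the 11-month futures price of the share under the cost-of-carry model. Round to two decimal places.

PV(dividends) I = 2.07·e^(−0.0283·5/12) + 2.07·e^(−0.0283·8/12) + 2.07·e^(−0.0283·10/12)
I = 2.0457 + 2.0313 + 2.0218 = 6.0988
F = (S − I)·e^(rT) = (180.96 − 6.0988) · e^(0.0283·11/12)
= 174.8612 · e^0.025942 = 174.8612 × 1.026281 = ₹179.46

₹179.46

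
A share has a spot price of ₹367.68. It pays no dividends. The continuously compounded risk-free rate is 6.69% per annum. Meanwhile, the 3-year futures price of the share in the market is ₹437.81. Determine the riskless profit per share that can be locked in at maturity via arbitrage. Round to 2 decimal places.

₹11.59 per share

Fair futures: F* = S·e^(carry·T), with carry = r = 0.0669
F* = 367.68 · e^(0.0669 × 3) = 367.68 · e^0.200700 = 367.68 × 1.222258 = ₹449.3998
Market ₹437.81 < fair ₹449.3998: forward underpriced → reverse cash-and-carry (short spot, go long the forward).
At maturity, profit = |F_mkt − F*| = |437.81 − 449.3998| = ₹11.59 per share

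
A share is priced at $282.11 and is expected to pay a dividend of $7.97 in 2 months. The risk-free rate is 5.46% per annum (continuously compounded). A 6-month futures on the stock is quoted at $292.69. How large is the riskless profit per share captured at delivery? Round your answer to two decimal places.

$10.89 per share

PV(dividends) I = 7.97·e^(−0.0546·2/12) = 7.8978
Fair futures F* = (S − I)·e^(rT) = (282.11 − 7.8978)·e^0.027300 = 274.2122 × 1.027676 = 281.8013
Market $292.69 > fair 281.8013: forward overpriced → cash-and-carry (borrow at r, buy the stock and collect the dividends, short the forward).
Profit at T = |F_mkt − F*| = |292.69 − 281.8013| = $10.89 per share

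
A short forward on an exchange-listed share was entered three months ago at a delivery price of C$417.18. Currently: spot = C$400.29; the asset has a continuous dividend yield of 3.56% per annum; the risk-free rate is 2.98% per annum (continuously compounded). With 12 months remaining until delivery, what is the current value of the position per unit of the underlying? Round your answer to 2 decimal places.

C$18.64

Current fair forward for the remaining 12 months: F = S·e^((r − q)·T), (r − q) = 0.0298 − 0.0356 = -0.0058
F = 400.29 · e^(-0.0058 × 12/12) = 400.29 × 0.994217 = 397.9751
Value of long forward = (F − K)·e^(−rT) = (397.9751 − 417.18) · e^(−0.0298·12/12)
= -19.2049 × 0.970640 = -18.64
Short position value = −(long value) = C$18.64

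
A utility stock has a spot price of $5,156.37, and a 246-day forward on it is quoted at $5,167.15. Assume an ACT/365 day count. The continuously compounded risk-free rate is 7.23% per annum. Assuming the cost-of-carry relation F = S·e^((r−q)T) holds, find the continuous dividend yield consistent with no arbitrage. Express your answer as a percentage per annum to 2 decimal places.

6.92%

From F = S·e^((r−q)T): (r − q) = ln(F/S)/T
ln(5167.15/5156.37) = ln(1.002091) = 0.002089
(r − q) = 0.002089 / (246/365) = 0.003100
q = r − ln(F/S)/T = 0.0723 − 0.003100 = 0.069200
q = 6.92%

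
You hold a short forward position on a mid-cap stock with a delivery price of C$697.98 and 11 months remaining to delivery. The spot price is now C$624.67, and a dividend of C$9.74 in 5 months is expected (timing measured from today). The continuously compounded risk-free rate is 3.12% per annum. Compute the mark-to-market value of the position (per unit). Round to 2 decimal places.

C$63.24

PV(remaining dividends) I = 9.74·e^(−0.0312·5/12) = 9.6142
Current forward F = (S − I)·e^(rT) = (624.67 − 9.6142)·e^(0.0312·11/12) = 615.0558 × 1.029013 = 632.9004
Value (long) = (F − K)·e^(−rT) = (632.9004 − 697.98) × 0.971805 = -63.2447
Short position value = −(long value) = C$63.24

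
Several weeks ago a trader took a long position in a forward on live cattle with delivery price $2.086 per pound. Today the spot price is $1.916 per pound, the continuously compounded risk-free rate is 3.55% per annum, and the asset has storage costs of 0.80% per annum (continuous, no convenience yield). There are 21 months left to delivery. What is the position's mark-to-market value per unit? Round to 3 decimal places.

-$0.017 per pound

Current fair forward for the remaining 21 months: F = S·e^((r + u)·T), (r + u) = 0.0355 + 0.0080 = 0.0435
F = 1.916 · e^(0.0435 × 21/12) = 1.916 × 1.079097 = 2.0675
Value of long forward = (F − K)·e^(−rT) = (2.0675 − 2.086) · e^(−0.0355·21/12)
= -0.0185 × 0.939765 = -0.017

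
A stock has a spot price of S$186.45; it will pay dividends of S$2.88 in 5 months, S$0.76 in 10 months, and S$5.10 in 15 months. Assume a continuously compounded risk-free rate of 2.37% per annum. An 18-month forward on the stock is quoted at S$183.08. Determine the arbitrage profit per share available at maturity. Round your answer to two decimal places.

PV(dividends) I = 2.88·e^(−0.0237·5/12) + 0.76·e^(−0.0237·10/12) + 5.10·e^(−0.0237·15/12) = 8.5480
Fair forward F* = (S − I)·e^(rT) = (186.45 − 8.5480)·e^0.035550 = 177.9020 × 1.036189 = 184.3401
Market S$183.08 < fair 184.3401: forward underpriced → reverse cash-and-carry (short the stock, invest proceeds at r, pay the dividends, go long the forward).
Profit at T = |F_mkt − F*| = |183.08 − 184.3401| = S$1.26 per share

S$1.26 per share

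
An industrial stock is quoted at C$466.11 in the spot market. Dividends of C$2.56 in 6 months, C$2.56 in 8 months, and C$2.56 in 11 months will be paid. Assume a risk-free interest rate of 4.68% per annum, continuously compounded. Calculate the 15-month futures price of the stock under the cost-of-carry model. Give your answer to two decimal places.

C$486.31

PV(dividends) I = 2.56·e^(−0.0468·6/12) + 2.56·e^(−0.0468·8/12) + 2.56·e^(−0.0468·11/12)
I = 2.5008 + 2.4814 + 2.4525 = 7.4347
F = (S − I)·e^(rT) = (466.11 − 7.4347) · e^(0.0468·15/12)
= 458.6753 · e^0.058500 = 458.6753 × 1.060245 = C$486.31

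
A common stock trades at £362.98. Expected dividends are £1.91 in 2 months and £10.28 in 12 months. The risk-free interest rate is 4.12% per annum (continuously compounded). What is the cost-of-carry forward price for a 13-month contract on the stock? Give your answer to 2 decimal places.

£367.25

PV(dividends) I = 1.91·e^(−0.0412·2/12) + 10.28·e^(−0.0412·12/12)
I = 1.8969 + 9.8651 = 11.7620
F = (S − I)·e^(rT) = (362.98 − 11.7620) · e^(0.0412·13/12)
= 351.2180 · e^0.044633 = 351.2180 × 1.045644 = £367.25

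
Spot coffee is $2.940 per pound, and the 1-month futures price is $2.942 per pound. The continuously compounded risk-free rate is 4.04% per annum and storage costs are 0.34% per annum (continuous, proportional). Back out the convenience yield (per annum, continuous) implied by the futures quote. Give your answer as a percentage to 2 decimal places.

3.56%

F = S·e^((r+u−y)T) ⇒ (r+u−y) = ln(F/S)/T
ln(2.942/2.940) = 0.000680; /T ⇒ 0.008160
y = r + u − ln(F/S)/T = 0.0404 + 0.0034 − 0.008160 = 0.035640
y = 3.56%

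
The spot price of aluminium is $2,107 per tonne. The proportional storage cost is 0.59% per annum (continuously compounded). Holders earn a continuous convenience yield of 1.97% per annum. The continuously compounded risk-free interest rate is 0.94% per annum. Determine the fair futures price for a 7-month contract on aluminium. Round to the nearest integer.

Net carry = r + u − y = 0.0094 + 0.0059 − 0.0197 = -0.0044
F = S·e^((r+u−y)T) = 2107 · e^(-0.0044 × 7/12) = 2107 · e^-0.002567
= 2107 × 0.997436 = $2,102 per tonne

$2,102 per tonne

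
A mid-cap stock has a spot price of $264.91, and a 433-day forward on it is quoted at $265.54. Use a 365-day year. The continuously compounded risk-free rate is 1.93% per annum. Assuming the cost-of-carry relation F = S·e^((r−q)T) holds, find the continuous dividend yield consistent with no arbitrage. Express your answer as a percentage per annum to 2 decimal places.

1.73%

From F = S·e^((r−q)T): (r − q) = ln(F/S)/T
ln(265.54/264.91) = ln(1.002378) = 0.002375
(r − q) = 0.002375 / (433/365) = 0.002002
q = r − ln(F/S)/T = 0.0193 − 0.002002 = 0.017298
q = 1.73%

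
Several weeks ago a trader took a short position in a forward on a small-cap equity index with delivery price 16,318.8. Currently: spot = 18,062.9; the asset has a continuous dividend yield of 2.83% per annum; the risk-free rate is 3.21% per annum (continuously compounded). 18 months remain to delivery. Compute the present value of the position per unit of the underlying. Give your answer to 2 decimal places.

Current fair forward for the remaining 18 months: F = S·e^((r − q)·T), (r − q) = 0.0321 − 0.0283 = 0.0038
F = 18062.9 · e^(0.0038 × 18/12) = 18062.9 × 1.00571628 = 18166.1526
Value of long forward = (F − K)·e^(−rT) = (18166.1526 − 16318.8) · e^(−0.0321·18/12)
= 1847.3526 × 0.95299083 = 1760.51
Short position value = −(long value) = -1760.51

-1760.51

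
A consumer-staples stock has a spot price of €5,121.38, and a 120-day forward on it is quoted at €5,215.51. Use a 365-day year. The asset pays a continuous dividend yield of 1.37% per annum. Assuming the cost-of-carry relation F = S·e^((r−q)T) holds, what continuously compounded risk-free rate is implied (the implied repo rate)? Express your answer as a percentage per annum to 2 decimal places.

6.91%

From F = S·e^((r−q)T): (r − q) = ln(F/S)/T
ln(5215.51/5121.38) = ln(1.018380) = 0.018213
(r − q) = 0.018213 / (120/365) = 0.055398
r = ln(F/S)/T + q = 0.055398 + 0.0137 = 0.069098
r = 6.91%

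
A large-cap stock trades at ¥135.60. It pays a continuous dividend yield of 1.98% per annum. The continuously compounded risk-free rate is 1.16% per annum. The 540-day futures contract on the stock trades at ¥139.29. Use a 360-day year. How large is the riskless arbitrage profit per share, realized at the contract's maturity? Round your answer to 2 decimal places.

Fair futures: F* = S·e^(carry·T), with carry = (r − q) = 0.0116 − 0.0198 = -0.0082
F* = 135.60 · e^(-0.0082 × 540/360) = 135.60 · e^-0.012300 = 135.60 × 0.987775 = ¥133.9423
Market ¥139.29 > fair ¥133.9423: forward overpriced → cash-and-carry (buy spot, short the forward).
At maturity, profit = |F_mkt − F*| = |139.29 − 133.9423| = ¥5.35 per share

¥5.35 per share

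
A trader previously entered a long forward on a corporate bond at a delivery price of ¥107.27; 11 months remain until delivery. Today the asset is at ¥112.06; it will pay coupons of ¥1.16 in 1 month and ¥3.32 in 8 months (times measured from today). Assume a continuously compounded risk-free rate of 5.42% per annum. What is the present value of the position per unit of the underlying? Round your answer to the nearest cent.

¥5.63

PV(remaining coupons) I = 1.16·e^(−0.0542·1/12) + 3.32·e^(−0.0542·8/12) = 4.3570
Current forward F = (S − I)·e^(rT) = (112.06 − 4.3570)·e^(0.0542·11/12) = 107.7030 × 1.050938 = 113.1892
Value (long) = (F − K)·e^(−rT) = (113.1892 − 107.27) × 0.951531 = 5.6323
Value = ¥5.63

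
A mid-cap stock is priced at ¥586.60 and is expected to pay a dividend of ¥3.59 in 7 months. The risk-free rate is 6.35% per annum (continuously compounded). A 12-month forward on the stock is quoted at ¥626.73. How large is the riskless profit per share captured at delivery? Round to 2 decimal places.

¥5.36 per share

PV(dividends) I = 3.59·e^(−0.0635·7/12) = 3.4595
Fair forward F* = (S − I)·e^(rT) = (586.60 − 3.4595)·e^0.063500 = 583.1405 × 1.065559 = 621.3706
Market ¥626.73 > fair 621.3706: forward overpriced → cash-and-carry (borrow at r, buy the stock and collect the dividends, short the forward).
Profit at T = |F_mkt − F*| = |626.73 − 621.3706| = ¥5.36 per share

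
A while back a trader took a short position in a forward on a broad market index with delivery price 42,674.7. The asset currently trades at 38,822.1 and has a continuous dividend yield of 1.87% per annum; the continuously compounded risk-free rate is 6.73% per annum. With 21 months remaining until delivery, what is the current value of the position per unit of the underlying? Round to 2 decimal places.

361.16

Current fair forward for the remaining 21 months: F = S·e^((r − q)·T), (r − q) = 0.0673 − 0.0187 = 0.0486
F = 38822.1 · e^(0.0486 × 21/12) = 38822.1 × 1.08877150 = 42268.3961
Value of long forward = (F − K)·e^(−rT) = (42268.3961 − 42674.7) · e^(−0.0673·21/12)
= -406.3039 × 0.88889603 = -361.16
Short position value = −(long value) = 361.16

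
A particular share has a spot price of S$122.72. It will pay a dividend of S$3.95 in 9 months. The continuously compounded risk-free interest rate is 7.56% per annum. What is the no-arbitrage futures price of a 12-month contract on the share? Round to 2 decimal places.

PV(dividends) I = 3.95·e^(−0.0756·9/12)
I = 3.7323
F = (S − I)·e^(rT) = (122.72 − 3.7323) · e^(0.0756·12/12)
= 118.9877 · e^0.075600 = 118.9877 × 1.078531 = S$128.33

S$128.33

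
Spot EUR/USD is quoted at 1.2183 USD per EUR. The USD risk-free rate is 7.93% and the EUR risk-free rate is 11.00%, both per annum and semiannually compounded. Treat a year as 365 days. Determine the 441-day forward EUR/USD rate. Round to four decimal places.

By covered interest parity, F = S · (1+r_USD/2)^(2T) / (1+r_EUR/2)^(2T)
= 1.2183 × 1.098517 / 1.138120 = 1.2183 × 0.965203
F = 1.1759 USD per EUR

1.1759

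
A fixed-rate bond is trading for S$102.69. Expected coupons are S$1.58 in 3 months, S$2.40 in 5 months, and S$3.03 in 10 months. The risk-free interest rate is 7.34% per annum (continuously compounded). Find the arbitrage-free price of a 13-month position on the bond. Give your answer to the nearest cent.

S$103.90

PV(coupons) I = 1.58·e^(−0.0734·3/12) + 2.40·e^(−0.0734·5/12) + 3.03·e^(−0.0734·10/12)
I = 1.5513 + 2.3277 + 2.8502 = 6.7292
F = (S − I)·e^(rT) = (102.69 − 6.7292) · e^(0.0734·13/12)
= 95.9608 · e^0.079517 = 95.9608 × 1.082764 = S$103.90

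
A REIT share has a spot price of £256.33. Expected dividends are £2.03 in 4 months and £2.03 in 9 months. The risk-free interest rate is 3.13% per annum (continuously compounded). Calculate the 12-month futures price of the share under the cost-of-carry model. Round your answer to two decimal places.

£260.36

PV(dividends) I = 2.03·e^(−0.0313·4/12) + 2.03·e^(−0.0313·9/12)
I = 2.0089 + 1.9829 = 3.9918
F = (S − I)·e^(rT) = (256.33 − 3.9918) · e^(0.0313·12/12)
= 252.3382 · e^0.031300 = 252.3382 × 1.031795 = £260.36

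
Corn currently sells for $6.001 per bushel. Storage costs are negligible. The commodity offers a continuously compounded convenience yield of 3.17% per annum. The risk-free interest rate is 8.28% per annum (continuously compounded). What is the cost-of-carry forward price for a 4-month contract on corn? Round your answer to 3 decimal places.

$6.104 per bushel

Net carry = r + u − y = 0.0828 + 0.0000 − 0.0317 = 0.0511
F = S·e^((r+u−y)T) = 6.001 · e^(0.0511 × 4/12) = 6.001 · e^0.017033
= 6.001 × 1.017179 = $6.104 per bushel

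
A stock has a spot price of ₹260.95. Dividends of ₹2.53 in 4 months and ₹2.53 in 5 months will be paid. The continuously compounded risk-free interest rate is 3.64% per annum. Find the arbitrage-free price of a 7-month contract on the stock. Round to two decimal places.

PV(dividends) I = 2.53·e^(−0.0364·4/12) + 2.53·e^(−0.0364·5/12)
I = 2.4995 + 2.4919 = 4.9914
F = (S − I)·e^(rT) = (260.95 − 4.9914) · e^(0.0364·7/12)
= 255.9586 · e^0.021233 = 255.9586 × 1.021460 = ₹261.45

₹261.45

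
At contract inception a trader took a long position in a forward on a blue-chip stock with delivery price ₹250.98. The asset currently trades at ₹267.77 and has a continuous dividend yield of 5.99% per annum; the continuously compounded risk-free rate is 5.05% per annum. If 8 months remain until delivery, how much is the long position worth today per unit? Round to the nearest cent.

Current fair forward for the remaining 8 months: F = S·e^((r − q)·T), (r − q) = 0.0505 − 0.0599 = -0.0094
F = 267.77 · e^(-0.0094 × 8/12) = 267.77 × 0.993753 = 266.0972
Value of long forward = (F − K)·e^(−rT) = (266.0972 − 250.98) · e^(−0.0505·8/12)
= 15.1172 × 0.966894 = 14.62

₹14.62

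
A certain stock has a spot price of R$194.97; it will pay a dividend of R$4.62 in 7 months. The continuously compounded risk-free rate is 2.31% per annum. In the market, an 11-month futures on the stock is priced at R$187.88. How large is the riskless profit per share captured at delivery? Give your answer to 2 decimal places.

R$6.61 per share

PV(dividends) I = 4.62·e^(−0.0231·7/12) = 4.5582
Fair futures F* = (S − I)·e^(rT) = (194.97 − 4.5582)·e^0.021175 = 190.4118 × 1.021401 = 194.4868
Market R$187.88 < fair 194.4868: forward underpriced → reverse cash-and-carry (short the stock, invest proceeds at r, pay the dividends, go long the forward).
Profit at T = |F_mkt − F*| = |187.88 − 194.4868| = R$6.61 per share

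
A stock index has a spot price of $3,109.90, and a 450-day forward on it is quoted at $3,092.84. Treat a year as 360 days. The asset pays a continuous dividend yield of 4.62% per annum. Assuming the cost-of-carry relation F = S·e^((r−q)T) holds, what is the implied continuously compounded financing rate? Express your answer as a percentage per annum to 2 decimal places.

4.18%

From F = S·e^((r−q)T): (r − q) = ln(F/S)/T
ln(3092.84/3109.90) = ln(0.994514) = -0.005501
(r − q) = -0.005501 / (450/360) = -0.004401
r = ln(F/S)/T + q = -0.004401 + 0.0462 = 0.041799
r = 4.18%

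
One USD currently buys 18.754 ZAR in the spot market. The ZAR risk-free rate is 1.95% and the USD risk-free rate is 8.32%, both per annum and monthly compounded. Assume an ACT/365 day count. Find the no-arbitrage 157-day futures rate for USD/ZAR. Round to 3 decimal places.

By covered interest parity, F = S · (1+r_ZAR/12)^(12T) / (1+r_USD/12)^(12T)
= 18.754 × 1.008416 / 1.036307 = 18.754 × 0.973086
F = 18.249 ZAR per USD

18.249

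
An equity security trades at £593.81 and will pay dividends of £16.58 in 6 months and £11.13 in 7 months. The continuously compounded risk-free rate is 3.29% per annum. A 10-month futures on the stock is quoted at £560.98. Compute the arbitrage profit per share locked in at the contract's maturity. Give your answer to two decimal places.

£21.35 per share

PV(dividends) I = 16.58·e^(−0.0329·6/12) + 11.13·e^(−0.0329·7/12) = 27.2279
Fair futures F* = (S − I)·e^(rT) = (593.81 − 27.2279)·e^0.027417 = 566.5821 × 1.027796 = 582.3308
Market £560.98 < fair 582.3308: forward underpriced → reverse cash-and-carry (short the stock, invest proceeds at r, pay the dividends, go long the forward).
Profit at T = |F_mkt − F*| = |560.98 − 582.3308| = £21.35 per share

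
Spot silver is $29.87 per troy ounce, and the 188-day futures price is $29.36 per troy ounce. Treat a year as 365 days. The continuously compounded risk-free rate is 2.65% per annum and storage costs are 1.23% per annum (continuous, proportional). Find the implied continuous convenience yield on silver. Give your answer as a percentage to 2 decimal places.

F = S·e^((r+u−y)T) ⇒ (r+u−y) = ln(F/S)/T
ln(29.36/29.87) = -0.017221; /T ⇒ -0.033434
y = r + u − ln(F/S)/T = 0.0265 + 0.0123 + 0.033434 = 0.072234
y = 7.22%

7.22%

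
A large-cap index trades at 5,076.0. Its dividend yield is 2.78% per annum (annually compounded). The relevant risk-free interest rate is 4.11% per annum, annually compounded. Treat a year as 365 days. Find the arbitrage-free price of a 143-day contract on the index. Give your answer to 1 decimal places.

F = S · (1+r)^T / (1+q)^T
= 5076.0 × 1.015905 / 1.010801 = 5076.0 × 1.005049
F = 5,101.6

5,101.6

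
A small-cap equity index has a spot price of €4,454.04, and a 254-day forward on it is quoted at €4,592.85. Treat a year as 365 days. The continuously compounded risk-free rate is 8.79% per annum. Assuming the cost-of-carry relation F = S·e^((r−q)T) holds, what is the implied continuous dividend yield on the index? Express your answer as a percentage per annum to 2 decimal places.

4.38%

From F = S·e^((r−q)T): (r − q) = ln(F/S)/T
ln(4592.85/4454.04) = ln(1.031165) = 0.030689
(r − q) = 0.030689 / (254/365) = 0.044100
q = r − ln(F/S)/T = 0.0879 − 0.044100 = 0.043800
q = 4.38%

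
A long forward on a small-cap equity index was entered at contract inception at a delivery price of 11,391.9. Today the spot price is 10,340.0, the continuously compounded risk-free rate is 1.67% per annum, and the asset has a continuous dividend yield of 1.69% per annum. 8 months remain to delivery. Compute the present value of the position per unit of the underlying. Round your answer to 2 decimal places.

-1041.62

Current fair forward for the remaining 8 months: F = S·e^((r − q)·T), (r − q) = 0.0167 − 0.0169 = -0.0002
F = 10340.0 · e^(-0.0002 × 8/12) = 10340.0 × 0.99986668 = 10338.6215
Value of long forward = (F − K)·e^(−rT) = (10338.6215 − 11391.9) · e^(−0.0167·8/12)
= -1053.2785 × 0.98892841 = -1041.62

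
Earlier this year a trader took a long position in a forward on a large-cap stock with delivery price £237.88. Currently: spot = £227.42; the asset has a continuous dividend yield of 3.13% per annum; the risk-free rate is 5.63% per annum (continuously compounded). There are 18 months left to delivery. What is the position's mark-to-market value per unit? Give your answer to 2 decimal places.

-£1.63

Current fair forward for the remaining 18 months: F = S·e^((r − q)·T), (r − q) = 0.0563 − 0.0313 = 0.0250
F = 227.42 · e^(0.0250 × 18/12) = 227.42 × 1.038212 = 236.1102
Value of long forward = (F − K)·e^(−rT) = (236.1102 − 237.88) · e^(−0.0563·18/12)
= -1.7698 × 0.919018 = -1.63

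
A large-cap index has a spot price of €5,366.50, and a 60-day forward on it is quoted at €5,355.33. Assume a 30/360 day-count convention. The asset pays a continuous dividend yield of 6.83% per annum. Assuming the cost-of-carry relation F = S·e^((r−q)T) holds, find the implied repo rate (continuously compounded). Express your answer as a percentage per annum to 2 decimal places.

5.58%

From F = S·e^((r−q)T): (r − q) = ln(F/S)/T
ln(5355.33/5366.50) = ln(0.997919) = -0.002083
(r − q) = -0.002083 / (60/360) = -0.012498
r = ln(F/S)/T + q = -0.012498 + 0.0683 = 0.055802
r = 5.58%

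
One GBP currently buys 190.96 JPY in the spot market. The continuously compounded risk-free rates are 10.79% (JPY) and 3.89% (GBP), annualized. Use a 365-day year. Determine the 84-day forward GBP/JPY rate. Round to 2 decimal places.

194.02

F = S·e^((r_JPY − r_GBP)T) = 190.96 · e^((0.1079 − 0.0389) × 84/365)
= 190.96 · e^0.015879 = 190.96 × 1.016006
F = 194.02 JPY per GBP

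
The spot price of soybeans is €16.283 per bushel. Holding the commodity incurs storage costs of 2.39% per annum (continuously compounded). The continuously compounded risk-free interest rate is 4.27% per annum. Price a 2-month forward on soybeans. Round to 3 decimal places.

€16.465 per bushel

Net carry = r + u − y = 0.0427 + 0.0239 − 0.0000 = 0.0666
F = S·e^((r+u−y)T) = 16.283 · e^(0.0666 × 2/12) = 16.283 · e^0.011100
= 16.283 × 1.011162 = €16.465 per bushel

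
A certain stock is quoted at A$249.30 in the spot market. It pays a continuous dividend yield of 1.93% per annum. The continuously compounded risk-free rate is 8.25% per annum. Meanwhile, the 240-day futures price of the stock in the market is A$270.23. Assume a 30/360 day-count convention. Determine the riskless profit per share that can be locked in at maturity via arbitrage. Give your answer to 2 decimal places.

Fair futures: F* = S·e^(carry·T), with carry = (r − q) = 0.0825 − 0.0193 = 0.0632
F* = 249.30 · e^(0.0632 × 240/360) = 249.30 · e^0.042133 = 249.30 × 1.043033 = A$260.0281
Market A$270.23 > fair A$260.0281: forward overpriced → cash-and-carry (buy spot, short the forward).
At maturity, profit = |F_mkt − F*| = |270.23 − 260.0281| = A$10.20 per share

A$10.20 per share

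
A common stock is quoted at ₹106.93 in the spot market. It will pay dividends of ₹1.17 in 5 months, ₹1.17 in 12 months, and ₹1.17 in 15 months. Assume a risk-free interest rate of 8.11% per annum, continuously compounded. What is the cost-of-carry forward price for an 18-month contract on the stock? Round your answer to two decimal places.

₹117.07

PV(dividends) I = 1.17·e^(−0.0811·5/12) + 1.17·e^(−0.0811·12/12) + 1.17·e^(−0.0811·15/12)
I = 1.1311 + 1.0789 + 1.0572 = 3.2672
F = (S − I)·e^(rT) = (106.93 − 3.2672) · e^(0.0811·18/12)
= 103.6628 · e^0.121650 = 103.6628 × 1.129359 = ₹117.07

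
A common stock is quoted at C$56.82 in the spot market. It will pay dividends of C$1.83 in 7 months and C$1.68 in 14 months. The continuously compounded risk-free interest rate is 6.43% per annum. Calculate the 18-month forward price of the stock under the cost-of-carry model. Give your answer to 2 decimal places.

C$58.92

PV(dividends) I = 1.83·e^(−0.0643·7/12) + 1.68·e^(−0.0643·14/12)
I = 1.7626 + 1.5586 = 3.3212
F = (S − I)·e^(rT) = (56.82 − 3.3212) · e^(0.0643·18/12)
= 53.4988 · e^0.096450 = 53.4988 × 1.101255 = C$58.92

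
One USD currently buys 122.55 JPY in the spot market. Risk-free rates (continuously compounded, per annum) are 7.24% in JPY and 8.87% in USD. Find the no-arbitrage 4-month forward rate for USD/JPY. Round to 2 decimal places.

121.89

F = S·e^((r_JPY − r_USD)T) = 122.55 · e^((0.0724 − 0.0887) × 4/12)
= 122.55 · e^-0.005433 = 122.55 × 0.994582
F = 121.89 JPY per USD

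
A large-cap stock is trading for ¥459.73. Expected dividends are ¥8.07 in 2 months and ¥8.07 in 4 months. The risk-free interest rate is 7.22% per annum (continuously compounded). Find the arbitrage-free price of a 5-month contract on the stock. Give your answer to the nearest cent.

PV(dividends) I = 8.07·e^(−0.0722·2/12) + 8.07·e^(−0.0722·4/12)
I = 7.9735 + 7.8781 = 15.8516
F = (S − I)·e^(rT) = (459.73 − 15.8516) · e^(0.0722·5/12)
= 443.8784 · e^0.030083 = 443.8784 × 1.030540 = ¥457.43

¥457.43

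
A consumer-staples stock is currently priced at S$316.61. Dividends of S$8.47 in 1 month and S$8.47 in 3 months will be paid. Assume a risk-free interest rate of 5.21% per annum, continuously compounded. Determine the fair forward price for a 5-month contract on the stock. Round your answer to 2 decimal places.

S$306.40

PV(dividends) I = 8.47·e^(−0.0521·1/12) + 8.47·e^(−0.0521·3/12)
I = 8.4333 + 8.3604 = 16.7937
F = (S − I)·e^(rT) = (316.61 − 16.7937) · e^(0.0521·5/12)
= 299.8163 · e^0.021708 = 299.8163 × 1.021945 = S$306.40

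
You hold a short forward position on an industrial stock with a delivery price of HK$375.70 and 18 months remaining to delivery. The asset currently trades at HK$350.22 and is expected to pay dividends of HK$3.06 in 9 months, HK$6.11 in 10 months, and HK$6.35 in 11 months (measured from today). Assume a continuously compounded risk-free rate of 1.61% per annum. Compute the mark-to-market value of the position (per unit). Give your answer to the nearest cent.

HK$31.82

PV(remaining dividends) I = 3.06·e^(−0.0161·9/12) + 6.11·e^(−0.0161·10/12) + 6.35·e^(−0.0161·11/12) = 15.3088
Current forward F = (S − I)·e^(rT) = (350.22 − 15.3088)·e^(0.0161·18/12) = 334.9112 × 1.024444 = 343.0978
Value (long) = (F − K)·e^(−rT) = (343.0978 − 375.70) × 0.976139 = -31.8243
Short position value = −(long value) = HK$31.82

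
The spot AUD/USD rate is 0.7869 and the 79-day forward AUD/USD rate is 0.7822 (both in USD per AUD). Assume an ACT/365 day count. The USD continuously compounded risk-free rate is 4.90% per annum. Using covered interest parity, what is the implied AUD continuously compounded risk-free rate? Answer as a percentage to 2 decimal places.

7.67%

F = S·e^((r_USD − r_AUD)T) ⇒ r_AUD = r_USD − ln(F/S)/T
ln(0.7822/0.7869) = -0.005991; /(79/365) = -0.027680
r_AUD = 0.0490 + 0.027680 = 0.076680
r_AUD = 7.67%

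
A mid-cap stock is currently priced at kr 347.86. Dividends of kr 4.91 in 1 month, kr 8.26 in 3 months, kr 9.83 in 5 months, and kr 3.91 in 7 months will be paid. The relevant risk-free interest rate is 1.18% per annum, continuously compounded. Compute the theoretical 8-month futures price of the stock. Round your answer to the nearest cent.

kr 323.59

PV(dividends) I = 4.91·e^(−0.0118·1/12) + 8.26·e^(−0.0118·3/12) + 9.83·e^(−0.0118·5/12) + 3.91·e^(−0.0118·7/12)
I = 4.9052 + 8.2357 + 9.7818 + 3.8832 = 26.8059
F = (S − I)·e^(rT) = (347.86 − 26.8059) · e^(0.0118·8/12)
= 321.0541 · e^0.007867 = 321.0541 × 1.007898 = kr 323.59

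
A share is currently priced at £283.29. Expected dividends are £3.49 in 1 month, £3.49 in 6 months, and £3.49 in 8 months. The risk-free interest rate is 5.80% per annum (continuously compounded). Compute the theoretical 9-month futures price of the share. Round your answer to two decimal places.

£285.21

PV(dividends) I = 3.49·e^(−0.0580·1/12) + 3.49·e^(−0.0580·6/12) + 3.49·e^(−0.0580·8/12)
I = 3.4732 + 3.3902 + 3.3576 = 10.2210
F = (S − I)·e^(rT) = (283.29 − 10.2210) · e^(0.0580·9/12)
= 273.0690 · e^0.043500 = 273.0690 × 1.044460 = £285.21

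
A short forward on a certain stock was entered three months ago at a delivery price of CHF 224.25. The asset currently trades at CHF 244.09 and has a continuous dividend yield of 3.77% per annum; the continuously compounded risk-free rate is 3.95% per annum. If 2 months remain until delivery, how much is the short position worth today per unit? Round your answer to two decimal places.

-CHF 19.78

Current fair forward for the remaining 2 months: F = S·e^((r − q)·T), (r − q) = 0.0395 − 0.0377 = 0.0018
F = 244.09 · e^(0.0018 × 2/12) = 244.09 × 1.000300 = 244.1632
Value of long forward = (F − K)·e^(−rT) = (244.1632 − 224.25) · e^(−0.0395·2/12)
= 19.9132 × 0.993438 = 19.78
Short position value = −(long value) = -CHF 19.78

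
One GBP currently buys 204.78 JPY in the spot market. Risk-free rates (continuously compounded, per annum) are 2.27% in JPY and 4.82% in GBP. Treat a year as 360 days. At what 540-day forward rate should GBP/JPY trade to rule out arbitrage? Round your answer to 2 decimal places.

197.10

F = S·e^((r_JPY − r_GBP)T) = 204.78 · e^((0.0227 − 0.0482) × 540/360)
= 204.78 · e^-0.038250 = 204.78 × 0.962472
F = 197.10 JPY per GBP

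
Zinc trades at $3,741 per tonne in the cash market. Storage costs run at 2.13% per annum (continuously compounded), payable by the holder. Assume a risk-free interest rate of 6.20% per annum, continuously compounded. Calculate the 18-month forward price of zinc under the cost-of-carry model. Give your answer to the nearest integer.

Net carry = r + u − y = 0.0620 + 0.0213 − 0.0000 = 0.0833
F = S·e^((r+u−y)T) = 3741 · e^(0.0833 × 18/12) = 3741 · e^0.124950
= 3741 × 1.133092 = $4,239 per tonne

$4,239 per tonne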